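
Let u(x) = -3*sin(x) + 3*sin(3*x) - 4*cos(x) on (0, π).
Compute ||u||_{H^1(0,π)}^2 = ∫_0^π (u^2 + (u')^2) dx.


||u||_{H^1(0,π)}^2 = 70*π

u'(x) = 4*sin(x) - 3*cos(x) + 9*cos(3*x).
Expand u² and (u')² and integrate term by term on (0, π), using: for integers n ≥ 1, ∫_0^π sin²(nx) dx = ∫_0^π cos²(nx) dx = π/2; for n ≠ n', ∫_0^π sin(nx)sin(n'x) dx = ∫_0^π cos(nx)cos(n'x) dx = 0; and by product-to-sum, ∫_0^π sin(nx)cos(n'x) dx = ½∫_0^π [sin((n+n')x) + sin((n−n')x)] dx, which is 0 when n+n' is even and 2n/(n²−n'²) when n+n' is odd (it need not vanish on (0, π)).
  u² squared terms: (-4)²·∫cos(x)² dx = 16·π/2 = 8*π;  (-3)²·∫sin(x)² dx = 9·π/2 = 9*π/2;  (3)²·∫sin(3x)² dx = 9·π/2 = 9*π/2.
  u² cross terms: 2·(-4)·(-3)·∫cos(x)·sin(x) dx = 24·(0) = 0;  2·(-4)·(3)·∫cos(x)·sin(3x) dx = -24·(0) = 0;  2·(-3)·(3)·∫sin(x)·sin(3x) dx = -18·(0) = 0.
  So ∫_0^π u² dx = 8*π + 9*π/2 + 9*π/2 + 0 + 0 + 0 = 17*π.
  (u')² squared terms: (-3)²·∫cos(x)² dx = 9·π/2 = 9*π/2;  (4)²·∫sin(x)² dx = 16·π/2 = 8*π;  (9)²·∫cos(3x)² dx = 81·π/2 = 81*π/2.
  (u')² cross terms: 2·(-3)·(4)·∫cos(x)·sin(x) dx = -24·(0) = 0;  2·(-3)·(9)·∫cos(x)·cos(3x) dx = -54·(0) = 0;  2·(4)·(9)·∫sin(x)·cos(3x) dx = 72·(0) = 0.
  So ∫_0^π (u')² dx = 9*π/2 + 8*π + 81*π/2 + 0 + 0 + 0 = 53*π.
||u||_{H^1}^2 = (17*π) + (53*π) = 70*π.


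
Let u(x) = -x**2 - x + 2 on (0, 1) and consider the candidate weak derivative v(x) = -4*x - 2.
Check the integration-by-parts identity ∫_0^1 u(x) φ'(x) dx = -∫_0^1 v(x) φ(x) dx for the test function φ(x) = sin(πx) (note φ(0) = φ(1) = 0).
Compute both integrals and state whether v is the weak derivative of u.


LHS = 4/π, RHS = 8/π. No, v is not the weak derivative of u.

u(x) = -x**2 - x + 2, classical derivative u'(x) = -2*x - 1.
φ(x) = sin(πx), so φ'(x) = π*cos(π*x).
Note φ(0) = φ(1) = 0, so the boundary term u·φ vanishes.
LHS = ∫_0^1 u(x) φ'(x) dx = ∫_0^1 (-π*x^2*cos(π*x) - π*x*cos(π*x) + 2*π*cos(π*x)) dx. Term by term:
  ∫_0^1 2*π*cos(π*x) dx = 0;  ∫_0^1 -π*x*cos(π*x) dx = 2/π;  ∫_0^1 -π*x^2*cos(π*x) dx = 2/π.
Sum: 0 + 2/π + 2/π = 4/π.
So LHS = 4/π.
∫_0^1 v(x) φ(x) dx = ∫_0^1 (-4*x*sin(π*x) - 2*sin(π*x)) dx. Term by term:
  ∫_0^1 -2*sin(π*x) dx = -4/π;  ∫_0^1 -4*x*sin(π*x) dx = -4/π.
Sum: -4/π − 4/π = -8/π.
So RHS = -∫_0^1 v(x) φ(x) dx = 8/π.
LHS − RHS = -4/π ≠ 0, so the identity fails.
(For a valid weak derivative the identity must hold for EVERY test function, in particular this one. The failure shows v is NOT the weak derivative of u.)
Correct weak derivative would be u'(x) = -2*x - 1.


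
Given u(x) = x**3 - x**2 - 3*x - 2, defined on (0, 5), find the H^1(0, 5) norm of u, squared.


||u||_{H^1}^2 = 100985/14

The H^1 norm (squared) on an interval (0, L) is
  ||u||_{H^1}^2 = ∫_0^L u(x)^2 dx + ∫_0^L u'(x)^2 dx.
Compute u'(x) = 3*x**2 - 2*x - 3.
Then u(x)^2 = x**6 - 2*x**5 - 5*x**4 + 2*x**3 + 13*x**2 + 12*x + 4 and u'(x)^2 = 9*x**4 - 12*x**3 - 14*x**2 + 12*x + 9.
Integrate each monomial from 0 to 5 using ∫_0^5 c·x^n dx = c·5^(n+1)/(n+1):
  ∫_0^5 u(x)^2 dx = ∫_0^5 (x^6 - 2*x^5 - 5*x^4 + 2*x^3 + 13*x^2 + 12*x + 4) dx. Term by term:
    ∫_0^5 x^6 dx = 78125/7;  ∫_0^5 -2*x^5 dx = -15625/3;  ∫_0^5 -5*x^4 dx = -3125;
    ∫_0^5 2*x^3 dx = 625/2;  ∫_0^5 13*x^2 dx = 1625/3;  ∫_0^5 12*x dx = 150;
    ∫_0^5 4 dx = 20.
  Sum: 78125/7 − 15625/3 − 3125 + 625/2 + 1625/3 + 150 + 20 = 161765/42.
  ∫_0^5 u'(x)^2 dx = ∫_0^5 (9*x^4 - 12*x^3 - 14*x^2 + 12*x + 9) dx. Term by term:
    ∫_0^5 9*x^4 dx = 5625;  ∫_0^5 -12*x^3 dx = -1875;  ∫_0^5 -14*x^2 dx = -1750/3;
    ∫_0^5 12*x dx = 150;  ∫_0^5 9 dx = 45.
  Sum: 5625 − 1875 − 1750/3 + 150 + 45 = 10085/3.
Adding: ||u||_{H^1}^2 = 161765/42 + 10085/3 = 100985/14.


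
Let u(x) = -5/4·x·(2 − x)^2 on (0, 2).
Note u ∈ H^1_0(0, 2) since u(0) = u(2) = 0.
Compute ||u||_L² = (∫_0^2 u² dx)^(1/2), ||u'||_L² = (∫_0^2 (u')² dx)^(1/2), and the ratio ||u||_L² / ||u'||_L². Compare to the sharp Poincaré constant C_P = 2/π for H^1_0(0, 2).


||u||_L² / ||u'||_L² = sqrt(14)/7 < C_P = 2/π.

u(x) = -5/4·x·(2 − x)^2, so u'(x) = -15*x^2/4 + 10*x - 5.
u(x) = -5/4·x·(2 − x)^2 vanishes at x = 0 and x = 2, so u ∈ H^1_0(0, 2). Differentiate via the product rule and integrate the resulting polynomials term by term.
  ∫_0^2 u² dx = ∫_0^2 (25*x^6/16 - 25*x^5/2 + 75*x^4/2 - 50*x^3 + 25*x^2) dx. Term by term:
    ∫_0^2 25*x^6/16 dx = 200/7;  ∫_0^2 -25*x^5/2 dx = -400/3;  ∫_0^2 75*x^4/2 dx = 240;
    ∫_0^2 -50*x^3 dx = -200;  ∫_0^2 25*x^2 dx = 200/3.
  Sum: 200/7 − 400/3 + 240 − 200 + 200/3 = 40/21.
  ∫_0^2 (u')² dx = ∫_0^2 (225*x^4/16 - 75*x^3 + 275*x^2/2 - 100*x + 25) dx. Term by term:
    ∫_0^2 225*x^4/16 dx = 90;  ∫_0^2 -75*x^3 dx = -300;  ∫_0^2 275*x^2/2 dx = 1100/3;
    ∫_0^2 -100*x dx = -200;  ∫_0^2 25 dx = 50.
  Sum: 90 − 300 + 1100/3 − 200 + 50 = 20/3.
∫_0^2 u² dx = 40/21, so ||u||_L² = 2*sqrt(210)/21.
∫_0^2 (u')² dx = 20/3, so ||u'||_L² = 2*sqrt(15)/3.
Ratio ||u||_L² / ||u'||_L² = sqrt(14)/7.
Sharp Poincaré constant on H^1_0(0, 2) is C_P = L/π = 2/π, achieved by sin(π/2·x).
A polynomial bump cannot attain the sharp Poincaré constant (only the first sine eigenfunction does), so the ratio is strictly less than C_P, consistent with ||u||_L² ≤ C_P ||u'||_L².


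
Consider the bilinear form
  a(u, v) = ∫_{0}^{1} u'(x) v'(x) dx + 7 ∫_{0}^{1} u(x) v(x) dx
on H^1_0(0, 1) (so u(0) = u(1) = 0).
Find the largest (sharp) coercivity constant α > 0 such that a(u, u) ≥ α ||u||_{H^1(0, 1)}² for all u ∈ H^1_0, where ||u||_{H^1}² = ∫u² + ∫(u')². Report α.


α = 1

Coercivity of a(·,·) on H^1_0(0, 1) means a(u, u) ≥ α ||u||_{H^1}² for every u ∈ H^1_0.
The interval has length L = 1, and Poincaré/coercivity depend only on L. Here a(u, u) = ∫(u')² + (7)·∫u².
Here c = 7 ≥ 1, so a(u,u) = ∫(u')² + c∫u² ≥ ∫(u')² + ∫u² = ||u||_{H^1}², i.e. α = 1 works. No larger α is possible: a(u,u) ≥ α||u||_{H^1}² means (1−α)∫(u')² ≥ (α−c)∫u², and for the modes u_n = sin(nπ(x−x₀)/L) (x₀ the left endpoint) one has ∫u_n²/∫(u_n')² = (L/(nπ))² → 0, so a(u_n,u_n)/||u_n||_{H^1}² → 1. Hence the optimal constant is α = 1.
Therefore α = 1.


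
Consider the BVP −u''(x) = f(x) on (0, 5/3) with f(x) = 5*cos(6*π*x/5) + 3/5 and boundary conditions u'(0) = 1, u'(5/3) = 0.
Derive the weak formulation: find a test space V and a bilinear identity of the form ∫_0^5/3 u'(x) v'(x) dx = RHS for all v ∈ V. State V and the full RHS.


V = H^1(0, 5/3) (v unrestricted at boundary; u is determined up to an additive constant); weak form: ∫_0^5/3 u'v' dx = ∫_0^5/3 (5*cos(6*π*x/5) + 3/5) v dx − v(0) for all v ∈ V.

Multiply both sides by a test function v and integrate from 0 to 5/3:
  ∫_0^5/3 −u''(x) v(x) dx = ∫_0^5/3 f(x) v(x) dx.
Integrate the LHS by parts once:
  ∫_0^5/3 −u'' v dx = −[u'(x) v(x)]_0^5/3 + ∫_0^5/3 u'(x) v'(x) dx.
Thus ∫_0^5/3 u'(x) v'(x) dx = ∫_0^5/3 f(x) v(x) dx + [u'(x) v(x)]_0^5/3.
Choose V so that boundary terms are either known or forced to vanish.
u has inhomogeneous Neumann u'(0) = 1, u'(5/3) = 0. [u' v]_0^5/3 = (0)·v(5/3) − (1)·v(0) = − v(0). Take V = H^1(0, 5/3); boundary term becomes part of RHS.
Weak formulation: find u (satisfying any essential BC) such that ∫_0^5/3 u'(x) v'(x) dx = ∫_0^5/3 f v dx − v(0) for all v ∈ V (Neumann data are natural BCs: they enter the RHS as boundary terms).
Substituting f(x) = 5*cos(6*π*x/5) + 3/5, the right-hand side is ∫_0^5/3 (5*cos(6*π*x/5) + 3/5) v dx − v(0).
Compatibility check (pure Neumann): taking v ≡ 1 ∈ V gives 0 = ∫_0^5/3 f dx + (0) − (1), i.e. ∫_0^5/3 f dx must equal u'(0) − u'(5/3) = 1. Indeed ∫_0^5/3 (5*cos(6*π*x/5) + 3/5) dx = 1, so the data are compatible. The solution is then unique only up to an additive constant (fix it e.g. by requiring ∫_0^5/3 u dx = 0).


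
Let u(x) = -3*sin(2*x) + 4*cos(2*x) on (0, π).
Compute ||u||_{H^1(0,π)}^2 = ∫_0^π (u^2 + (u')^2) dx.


||u||_{H^1(0,π)}^2 = 125*π/2

u'(x) = -8*sin(2*x) - 6*cos(2*x).
Expand u² and (u')² and integrate term by term on (0, π), using: for integers n ≥ 1, ∫_0^π sin²(nx) dx = ∫_0^π cos²(nx) dx = π/2; for n ≠ n', ∫_0^π sin(nx)sin(n'x) dx = ∫_0^π cos(nx)cos(n'x) dx = 0; and by product-to-sum, ∫_0^π sin(nx)cos(n'x) dx = ½∫_0^π [sin((n+n')x) + sin((n−n')x)] dx, which is 0 when n+n' is even and 2n/(n²−n'²) when n+n' is odd (it need not vanish on (0, π)).
  u² squared terms: (-3)²·∫sin(2x)² dx = 9·π/2 = 9*π/2;  (4)²·∫cos(2x)² dx = 16·π/2 = 8*π.
  u² cross terms: 2·(-3)·(4)·∫sin(2x)·cos(2x) dx = -24·(0) = 0.
  So ∫_0^π u² dx = 9*π/2 + 8*π + 0 = 25*π/2.
  (u')² squared terms: (-8)²·∫sin(2x)² dx = 64·π/2 = 32*π;  (-6)²·∫cos(2x)² dx = 36·π/2 = 18*π.
  (u')² cross terms: 2·(-8)·(-6)·∫sin(2x)·cos(2x) dx = 96·(0) = 0.
  So ∫_0^π (u')² dx = 32*π + 18*π + 0 = 50*π.
||u||_{H^1}^2 = (25*π/2) + (50*π) = 125*π/2.


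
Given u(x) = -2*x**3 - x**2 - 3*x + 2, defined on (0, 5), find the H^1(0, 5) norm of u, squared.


||u||_{H^1}^2 = 3824605/42

The H^1 norm (squared) on an interval (0, L) is
  ||u||_{H^1}^2 = ∫_0^L u(x)^2 dx + ∫_0^L u'(x)^2 dx.
Compute u'(x) = -6*x**2 - 2*x - 3.
Then u(x)^2 = 4*x**6 + 4*x**5 + 13*x**4 - 2*x**3 + 5*x**2 - 12*x + 4 and u'(x)^2 = 36*x**4 + 24*x**3 + 40*x**2 + 12*x + 9.
Integrate each monomial from 0 to 5 using ∫_0^5 c·x^n dx = c·5^(n+1)/(n+1):
  ∫_0^5 u(x)^2 dx = ∫_0^5 (4*x^6 + 4*x^5 + 13*x^4 - 2*x^3 + 5*x^2 - 12*x + 4) dx. Term by term:
    ∫_0^5 4*x^6 dx = 312500/7;  ∫_0^5 4*x^5 dx = 31250/3;  ∫_0^5 13*x^4 dx = 8125;
    ∫_0^5 -2*x^3 dx = -625/2;  ∫_0^5 5*x^2 dx = 625/3;  ∫_0^5 -12*x dx = -150;
    ∫_0^5 4 dx = 20.
  Sum: 312500/7 + 31250/3 + 8125 − 625/2 + 625/3 − 150 + 20 = 881305/14.
  ∫_0^5 u'(x)^2 dx = ∫_0^5 (36*x^4 + 24*x^3 + 40*x^2 + 12*x + 9) dx. Term by term:
    ∫_0^5 36*x^4 dx = 22500;  ∫_0^5 24*x^3 dx = 3750;  ∫_0^5 40*x^2 dx = 5000/3;
    ∫_0^5 12*x dx = 150;  ∫_0^5 9 dx = 45.
  Sum: 22500 + 3750 + 5000/3 + 150 + 45 = 84335/3.
Adding: ||u||_{H^1}^2 = 881305/14 + 84335/3 = 3824605/42.


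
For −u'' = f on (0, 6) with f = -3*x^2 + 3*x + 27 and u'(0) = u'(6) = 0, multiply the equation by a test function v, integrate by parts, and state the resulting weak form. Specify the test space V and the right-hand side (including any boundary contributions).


V = H^1(0, 6) (no boundary constraint on v; u is determined up to an additive constant); weak form: ∫_0^6 u'v' dx = ∫_0^6 (-3*x^2 + 3*x + 27) v dx for all v ∈ V.

Multiply both sides by a test function v and integrate from 0 to 6:
  ∫_0^6 −u''(x) v(x) dx = ∫_0^6 f(x) v(x) dx.
Integrate the LHS by parts once:
  ∫_0^6 −u'' v dx = −[u'(x) v(x)]_0^6 + ∫_0^6 u'(x) v'(x) dx.
Thus ∫_0^6 u'(x) v'(x) dx = ∫_0^6 f(x) v(x) dx + [u'(x) v(x)]_0^6.
Choose V so that boundary terms are either known or forced to vanish.
u has homogeneous Neumann: u'(0) = u'(6) = 0. So [u' v]_0^6 = 0·v(6) − 0·v(0) = 0 for any v; take V = H^1(0, 6).
Weak formulation: find u (satisfying any essential BC) such that ∫_0^6 u'(x) v'(x) dx = ∫_0^6 f v dx for all v ∈ V (homogeneous Neumann, so boundary terms vanish).
Substituting f(x) = -3*x^2 + 3*x + 27, the right-hand side is ∫_0^6 (-3*x^2 + 3*x + 27) v dx.
Compatibility check (pure Neumann): taking v ≡ 1 ∈ V gives 0 = ∫_0^6 f dx + (0) − (0), i.e. ∫_0^6 f dx must equal u'(0) − u'(6) = 0. Indeed ∫_0^6 (-3*x^2 + 3*x + 27) dx = 0, so the data are compatible. The solution is then unique only up to an additive constant (fix it e.g. by requiring ∫_0^6 u dx = 0).


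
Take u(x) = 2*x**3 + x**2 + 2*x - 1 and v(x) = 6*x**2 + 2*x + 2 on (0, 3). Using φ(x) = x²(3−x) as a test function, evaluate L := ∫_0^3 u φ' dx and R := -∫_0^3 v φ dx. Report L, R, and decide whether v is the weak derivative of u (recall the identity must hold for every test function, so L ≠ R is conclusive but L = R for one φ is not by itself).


LHS = -918/5, RHS = -918/5. Yes, v = u' weakly.

u(x) = 2*x**3 + x**2 + 2*x - 1, classical derivative u'(x) = 6*x**2 + 2*x + 2.
φ(x) = x²(3−x), so φ'(x) = 3*x*(2 - x).
Note φ(0) = φ(3) = 0, so the boundary term u·φ vanishes.
LHS = ∫_0^3 u(x) φ'(x) dx = ∫_0^3 (-6*x^5 + 9*x^4 + 15*x^2 - 6*x) dx. Term by term:
  ∫_0^3 -6*x^5 dx = -729;  ∫_0^3 9*x^4 dx = 2187/5;  ∫_0^3 15*x^2 dx = 135;
  ∫_0^3 -6*x dx = -27.
Sum: -729 + 2187/5 + 135 − 27 = -918/5.
So LHS = -918/5.
∫_0^3 v(x) φ(x) dx = ∫_0^3 (-6*x^5 + 16*x^4 + 4*x^3 + 6*x^2) dx. Term by term:
  ∫_0^3 -6*x^5 dx = -729;  ∫_0^3 16*x^4 dx = 3888/5;  ∫_0^3 4*x^3 dx = 81;
  ∫_0^3 6*x^2 dx = 54.
Sum: -729 + 3888/5 + 81 + 54 = 918/5.
So RHS = -∫_0^3 v(x) φ(x) dx = -918/5.
LHS = RHS, so the identity holds for this test φ.
Moreover u is smooth here and v(x) = u'(x) = 6*x**2 + 2*x + 2 pointwise, so the identity holds for every test function. Hence v is the weak derivative of u.


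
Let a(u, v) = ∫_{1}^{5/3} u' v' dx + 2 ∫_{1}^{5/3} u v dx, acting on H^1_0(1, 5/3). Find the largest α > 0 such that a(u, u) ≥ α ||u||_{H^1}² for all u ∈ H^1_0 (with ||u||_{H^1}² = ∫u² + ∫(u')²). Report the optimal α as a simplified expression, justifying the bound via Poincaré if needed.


α = 1

Coercivity of a(·,·) on H^1_0(1, 5/3) means a(u, u) ≥ α ||u||_{H^1}² for every u ∈ H^1_0.
The interval has length L = 2/3, and Poincaré/coercivity depend only on L. Here a(u, u) = ∫(u')² + (2)·∫u².
Here c = 2 ≥ 1, so a(u,u) = ∫(u')² + c∫u² ≥ ∫(u')² + ∫u² = ||u||_{H^1}², i.e. α = 1 works. No larger α is possible: a(u,u) ≥ α||u||_{H^1}² means (1−α)∫(u')² ≥ (α−c)∫u², and for the modes u_n = sin(nπ(x−x₀)/L) (x₀ the left endpoint) one has ∫u_n²/∫(u_n')² = (L/(nπ))² → 0, so a(u_n,u_n)/||u_n||_{H^1}² → 1. Hence the optimal constant is α = 1.
Therefore α = 1.


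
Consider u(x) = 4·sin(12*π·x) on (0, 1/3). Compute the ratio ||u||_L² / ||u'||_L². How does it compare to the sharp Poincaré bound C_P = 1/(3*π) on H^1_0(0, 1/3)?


||u||_L² / ||u'||_L² = 1/(12*π) < C_P = 1/(3*π).

u(x) = 4·sin(12*π·x), so u'(x) = 48*π*cos(12*π*x).
Writing u(x) = A·sin(kπx/L) with A = 4 and k = 4, use ∫_0^L sin²(kπx/L) dx = L/2 and ∫_0^L cos²(kπx/L) dx = L/2.
u² = 16·sin²(12*π·x) and (u')² = 2304*π^2·cos²(12*π·x), and each of sin², cos² integrates to L/2 = 1/6 over (0, 1/3).
∫_0^1/3 u² dx = 8/3, so ||u||_L² = 2*sqrt(6)/3.
∫_0^1/3 (u')² dx = 384*π^2, so ||u'||_L² = 8*sqrt(6)*π.
Ratio ||u||_L² / ||u'||_L² = 1/(12*π).
Sharp Poincaré constant on H^1_0(0, 1/3) is C_P = L/π = 1/(3*π), achieved by sin(3*π·x).
This is the k = 4 harmonic; the ratio L/(kπ) is strictly less than C_P = L/π, consistent with the sharp inequality ||u||_L² ≤ C_P ||u'||_L².


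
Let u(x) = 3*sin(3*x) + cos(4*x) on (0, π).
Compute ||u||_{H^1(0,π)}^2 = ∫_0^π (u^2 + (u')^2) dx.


||u||_{H^1(0,π)}^2 = -612/7 + 107*π/2

u'(x) = -4*sin(4*x) + 9*cos(3*x).
Expand u² and (u')² and integrate term by term on (0, π), using: for integers n ≥ 1, ∫_0^π sin²(nx) dx = ∫_0^π cos²(nx) dx = π/2; for n ≠ n', ∫_0^π sin(nx)sin(n'x) dx = ∫_0^π cos(nx)cos(n'x) dx = 0; and by product-to-sum, ∫_0^π sin(nx)cos(n'x) dx = ½∫_0^π [sin((n+n')x) + sin((n−n')x)] dx, which is 0 when n+n' is even and 2n/(n²−n'²) when n+n' is odd (it need not vanish on (0, π)).
  u² squared terms: (3)²·∫sin(3x)² dx = 9·π/2 = 9*π/2;  (1)²·∫cos(4x)² dx = 1·π/2 = π/2.
  u² cross terms: 2·(3)·(1)·∫sin(3x)·cos(4x) dx = 6·(-6/7) = -36/7.
  So ∫_0^π u² dx = 9*π/2 + π/2 − 36/7 = -36/7 + 5*π.
  (u')² squared terms: (-4)²·∫sin(4x)² dx = 16·π/2 = 8*π;  (9)²·∫cos(3x)² dx = 81·π/2 = 81*π/2.
  (u')² cross terms: 2·(-4)·(9)·∫sin(4x)·cos(3x) dx = -72·(8/7) = -576/7.
  So ∫_0^π (u')² dx = 8*π + 81*π/2 − 576/7 = -576/7 + 97*π/2.
||u||_{H^1}^2 = (-36/7 + 5*π) + (-576/7 + 97*π/2) = -612/7 + 107*π/2.


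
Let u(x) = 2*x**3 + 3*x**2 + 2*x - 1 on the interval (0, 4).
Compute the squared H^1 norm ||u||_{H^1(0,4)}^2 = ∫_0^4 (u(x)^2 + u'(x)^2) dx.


||u||_{H^1}^2 = 3669332/105

The H^1 norm (squared) on an interval (0, L) is
  ||u||_{H^1}^2 = ∫_0^L u(x)^2 dx + ∫_0^L u'(x)^2 dx.
Compute u'(x) = 6*x**2 + 6*x + 2.
Then u(x)^2 = 4*x**6 + 12*x**5 + 17*x**4 + 8*x**3 - 2*x**2 - 4*x + 1 and u'(x)^2 = 36*x**4 + 72*x**3 + 60*x**2 + 24*x + 4.
Integrate each monomial from 0 to 4 using ∫_0^4 c·x^n dx = c·4^(n+1)/(n+1):
  ∫_0^4 u(x)^2 dx = ∫_0^4 (4*x^6 + 12*x^5 + 17*x^4 + 8*x^3 - 2*x^2 - 4*x + 1) dx. Term by term:
    ∫_0^4 4*x^6 dx = 65536/7;  ∫_0^4 12*x^5 dx = 8192;  ∫_0^4 17*x^4 dx = 17408/5;
    ∫_0^4 8*x^3 dx = 512;  ∫_0^4 -2*x^2 dx = -128/3;  ∫_0^4 -4*x dx = -32;
    ∫_0^4 1 dx = 4.
  Sum: 65536/7 + 8192 + 17408/5 + 512 − 128/3 − 32 + 4 = 2255108/105.
  ∫_0^4 u'(x)^2 dx = ∫_0^4 (36*x^4 + 72*x^3 + 60*x^2 + 24*x + 4) dx. Term by term:
    ∫_0^4 36*x^4 dx = 36864/5;  ∫_0^4 72*x^3 dx = 4608;  ∫_0^4 60*x^2 dx = 1280;
    ∫_0^4 24*x dx = 192;  ∫_0^4 4 dx = 16.
  Sum: 36864/5 + 4608 + 1280 + 192 + 16 = 67344/5.
Adding: ||u||_{H^1}^2 = 2255108/105 + 67344/5 = 3669332/105.


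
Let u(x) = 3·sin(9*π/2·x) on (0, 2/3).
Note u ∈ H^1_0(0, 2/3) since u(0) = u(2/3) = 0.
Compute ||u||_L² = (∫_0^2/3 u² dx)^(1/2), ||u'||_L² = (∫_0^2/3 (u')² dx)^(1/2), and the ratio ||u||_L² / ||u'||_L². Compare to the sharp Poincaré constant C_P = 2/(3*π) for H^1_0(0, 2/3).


||u||_L² / ||u'||_L² = 2/(9*π) < C_P = 2/(3*π).

u(x) = 3·sin(9*π/2·x), so u'(x) = 27*π*cos(9*π*x/2)/2.
Writing u(x) = A·sin(kπx/L) with A = 3 and k = 3, use ∫_0^L sin²(kπx/L) dx = L/2 and ∫_0^L cos²(kπx/L) dx = L/2.
u² = 9·sin²(9*π/2·x) and (u')² = 729*π^2/4·cos²(9*π/2·x), and each of sin², cos² integrates to L/2 = 1/3 over (0, 2/3).
∫_0^2/3 u² dx = 3, so ||u||_L² = sqrt(3).
∫_0^2/3 (u')² dx = 243*π^2/4, so ||u'||_L² = 9*sqrt(3)*π/2.
Ratio ||u||_L² / ||u'||_L² = 2/(9*π).
Sharp Poincaré constant on H^1_0(0, 2/3) is C_P = L/π = 2/(3*π), achieved by sin(3*π/2·x).
This is the k = 3 harmonic; the ratio L/(kπ) is strictly less than C_P = L/π, consistent with the sharp inequality ||u||_L² ≤ C_P ||u'||_L².


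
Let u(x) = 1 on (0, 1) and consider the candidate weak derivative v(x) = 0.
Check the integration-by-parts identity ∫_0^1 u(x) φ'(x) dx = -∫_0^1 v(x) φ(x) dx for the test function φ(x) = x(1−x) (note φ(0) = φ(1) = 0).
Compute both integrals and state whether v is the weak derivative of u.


LHS = 0, RHS = 0. Yes, v = u' weakly.

u(x) = 1, classical derivative u'(x) = 0.
φ(x) = x(1−x), so φ'(x) = 1 - 2*x.
Note φ(0) = φ(1) = 0, so the boundary term u·φ vanishes.
LHS = ∫_0^1 u(x) φ'(x) dx = ∫_0^1 (1 - 2*x) dx. Term by term:
  ∫_0^1 -2*x dx = -1;  ∫_0^1 1 dx = 1.
Sum: -1 + 1 = 0.
So LHS = 0.
∫_0^1 v(x) φ(x) dx = ∫_0^1 (0) dx. Term by term:
  ∫_0^1 0 dx = 0.
So RHS = -∫_0^1 v(x) φ(x) dx = 0.
LHS = RHS, so the identity holds for this test φ.
Moreover u is smooth here and v(x) = u'(x) = 0 pointwise, so the identity holds for every test function. Hence v is the weak derivative of u.


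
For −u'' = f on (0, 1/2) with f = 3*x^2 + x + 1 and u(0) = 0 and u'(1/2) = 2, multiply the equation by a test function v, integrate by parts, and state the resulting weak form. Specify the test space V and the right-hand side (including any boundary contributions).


V = {v ∈ H^1(0, 1/2) : v(0) = 0} (test functions vanish at x = 0 where u is specified); weak form: ∫_0^1/2 u'v' dx = ∫_0^1/2 (3*x^2 + x + 1) v dx + 2·v(1/2) for all v ∈ V.

Multiply both sides by a test function v and integrate from 0 to 1/2:
  ∫_0^1/2 −u''(x) v(x) dx = ∫_0^1/2 f(x) v(x) dx.
Integrate the LHS by parts once:
  ∫_0^1/2 −u'' v dx = −[u'(x) v(x)]_0^1/2 + ∫_0^1/2 u'(x) v'(x) dx.
Thus ∫_0^1/2 u'(x) v'(x) dx = ∫_0^1/2 f(x) v(x) dx + [u'(x) v(x)]_0^1/2.
Choose V so that boundary terms are either known or forced to vanish.
Mixed BC: u(0) = 0 (Dirichlet) and u'(1/2) = 2 (Neumann). Define V = {v ∈ H^1(0, 1/2) : v(0) = 0}. Then [u' v]_0^1/2 = u'(1/2)·v(1/2) − u'(0)·0 = 2·v(1/2).
Weak formulation: find u (satisfying any essential BC) such that ∫_0^1/2 u'(x) v'(x) dx = ∫_0^1/2 f v dx + 2·v(1/2) for all v ∈ V (Dirichlet at 0 absorbed into V; Neumann datum at x = 1/2 contributes the boundary term).
Substituting f(x) = 3*x^2 + x + 1, the right-hand side is ∫_0^1/2 (3*x^2 + x + 1) v dx + 2·v(1/2).


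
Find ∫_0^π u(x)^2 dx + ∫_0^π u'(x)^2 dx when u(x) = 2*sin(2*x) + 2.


||u||_{H^1(0,π)}^2 = 14*π

u'(x) = 4*cos(2*x).
Expand u² and (u')² and integrate term by term on (0, π), using: for integers n ≥ 1, ∫_0^π sin²(nx) dx = ∫_0^π cos²(nx) dx = π/2; for n ≠ n', ∫_0^π sin(nx)sin(n'x) dx = ∫_0^π cos(nx)cos(n'x) dx = 0; and by product-to-sum, ∫_0^π sin(nx)cos(n'x) dx = ½∫_0^π [sin((n+n')x) + sin((n−n')x)] dx, which is 0 when n+n' is even and 2n/(n²−n'²) when n+n' is odd (it need not vanish on (0, π)). For the constant mode: ∫_0^π 1 dx = π, ∫_0^π cos(nx) dx = 0, ∫_0^π sin(nx) dx = (1−(−1)^n)/n.
  u² squared terms: (2)²·∫1 dx = 4·π = 4*π;  (2)²·∫sin(2x)² dx = 4·π/2 = 2*π.
  u² cross terms: 2·(2)·(2)·∫1·sin(2x) dx = 8·(0) = 0.
  So ∫_0^π u² dx = 4*π + 2*π + 0 = 6*π.
  (u')² squared terms: (4)²·∫cos(2x)² dx = 16·π/2 = 8*π.
  So ∫_0^π (u')² dx = 8*π.
||u||_{H^1}^2 = (6*π) + (8*π) = 14*π.


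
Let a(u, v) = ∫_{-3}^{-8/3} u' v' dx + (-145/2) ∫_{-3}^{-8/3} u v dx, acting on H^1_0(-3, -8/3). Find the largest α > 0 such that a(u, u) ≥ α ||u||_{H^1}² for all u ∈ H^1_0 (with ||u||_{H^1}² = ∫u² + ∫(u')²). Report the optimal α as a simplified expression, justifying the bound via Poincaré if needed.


α = (-145 + 18*π^2)/(2*(1 + 9*π^2))

Coercivity of a(·,·) on H^1_0(-3, -8/3) means a(u, u) ≥ α ||u||_{H^1}² for every u ∈ H^1_0.
The interval has length L = 1/3, and Poincaré/coercivity depend only on L. Here a(u, u) = ∫(u')² + (-145/2)·∫u².
Here c = -145/2 < 0 with |c| < (π/L)² = 9*π^2, so coercivity still holds. The condition a(u,u) ≥ α||u||_{H^1}² reads (1−α)∫(u')² ≥ (α−c)∫u². Any admissible α is ≤ 1 (rapidly oscillating u have ∫u²/∫(u')² → 0), and α = 1 would force 0 ≥ (1−c)∫u², impossible since c < 1; so 1−α > 0. By the sharp Poincaré inequality on H^1_0 of an interval of length L, ∫(u')² ≥ (π/L)²∫u² with equality for the first sine mode sin(π(x−x₀)/L) (x₀ the left endpoint), so the inequality holds for all u iff (1−α)(π/L)² ≥ α − c, i.e. α ≤ ((π/L)² + c)/((π/L)² + 1) = (1 + c(L/π)²)/(1 + (L/π)²). (Direct route, valid since c ≤ 0: Poincaré gives c∫u² ≥ c(L/π)²∫(u')², so a(u,u) ≥ (1 + c(L/π)²)∫(u')², while ||u||_{H^1}² ≤ (1 + (L/π)²)∫(u')²; dividing yields the same α.) With (π/L)² = 9*π^2 and c = -145/2, the largest admissible constant is α = ((π/L)² + c)/((π/L)² + 1).
Simplifying, α = (-145 + 18*π^2)/(2*(1 + 9*π^2)).


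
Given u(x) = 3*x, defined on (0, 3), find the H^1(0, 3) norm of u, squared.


||u||_{H^1}^2 = 108

The H^1 norm (squared) on an interval (0, L) is
  ||u||_{H^1}^2 = ∫_0^L u(x)^2 dx + ∫_0^L u'(x)^2 dx.
Compute u'(x) = 3.
Then u(x)^2 = 9*x**2 and u'(x)^2 = 9.
Integrate each monomial from 0 to 3 using ∫_0^3 c·x^n dx = c·3^(n+1)/(n+1):
  ∫_0^3 u(x)^2 dx = ∫_0^3 (9*x^2) dx. Term by term:
    ∫_0^3 9*x^2 dx = 81.
  ∫_0^3 u'(x)^2 dx = ∫_0^3 (9) dx. Term by term:
    ∫_0^3 9 dx = 27.
Adding: ||u||_{H^1}^2 = 81 + 27 = 108.


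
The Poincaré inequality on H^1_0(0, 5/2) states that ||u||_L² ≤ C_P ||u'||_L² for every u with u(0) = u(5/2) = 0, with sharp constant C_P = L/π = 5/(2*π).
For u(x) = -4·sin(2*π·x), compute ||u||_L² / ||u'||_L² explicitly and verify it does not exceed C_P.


||u||_L² / ||u'||_L² = 1/(2*π) < C_P = 5/(2*π).

u(x) = -4·sin(2*π·x), so u'(x) = -8*π*cos(2*π*x).
Writing u(x) = A·sin(kπx/L) with A = -4 and k = 5, use ∫_0^L sin²(kπx/L) dx = L/2 and ∫_0^L cos²(kπx/L) dx = L/2.
u² = 16·sin²(2*π·x) and (u')² = 64*π^2·cos²(2*π·x), and each of sin², cos² integrates to L/2 = 5/4 over (0, 5/2).
∫_0^5/2 u² dx = 20, so ||u||_L² = 2*sqrt(5).
∫_0^5/2 (u')² dx = 80*π^2, so ||u'||_L² = 4*sqrt(5)*π.
Ratio ||u||_L² / ||u'||_L² = 1/(2*π).
Sharp Poincaré constant on H^1_0(0, 5/2) is C_P = L/π = 5/(2*π), achieved by sin(2*π/5·x).
This is the k = 5 harmonic; the ratio L/(kπ) is strictly less than C_P = L/π, consistent with the sharp inequality ||u||_L² ≤ C_P ||u'||_L².


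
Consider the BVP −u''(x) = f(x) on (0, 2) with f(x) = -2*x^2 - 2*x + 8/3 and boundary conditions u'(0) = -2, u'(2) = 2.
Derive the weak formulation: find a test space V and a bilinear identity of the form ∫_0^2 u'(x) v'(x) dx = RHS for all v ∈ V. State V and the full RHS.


V = H^1(0, 2) (v unrestricted at boundary; u is determined up to an additive constant); weak form: ∫_0^2 u'v' dx = ∫_0^2 (-2*x^2 - 2*x + 8/3) v dx + 2·v(2) + 2·v(0) for all v ∈ V.

Multiply both sides by a test function v and integrate from 0 to 2:
  ∫_0^2 −u''(x) v(x) dx = ∫_0^2 f(x) v(x) dx.
Integrate the LHS by parts once:
  ∫_0^2 −u'' v dx = −[u'(x) v(x)]_0^2 + ∫_0^2 u'(x) v'(x) dx.
Thus ∫_0^2 u'(x) v'(x) dx = ∫_0^2 f(x) v(x) dx + [u'(x) v(x)]_0^2.
Choose V so that boundary terms are either known or forced to vanish.
u has inhomogeneous Neumann u'(0) = -2, u'(2) = 2. [u' v]_0^2 = (2)·v(2) − (-2)·v(0) = 2·v(2) + 2·v(0). Take V = H^1(0, 2); boundary term becomes part of RHS.
Weak formulation: find u (satisfying any essential BC) such that ∫_0^2 u'(x) v'(x) dx = ∫_0^2 f v dx + 2·v(2) + 2·v(0) for all v ∈ V (Neumann data are natural BCs: they enter the RHS as boundary terms).
Substituting f(x) = -2*x^2 - 2*x + 8/3, the right-hand side is ∫_0^2 (-2*x^2 - 2*x + 8/3) v dx + 2·v(2) + 2·v(0).
Compatibility check (pure Neumann): taking v ≡ 1 ∈ V gives 0 = ∫_0^2 f dx + (2) − (-2), i.e. ∫_0^2 f dx must equal u'(0) − u'(2) = -4. Indeed ∫_0^2 (-2*x^2 - 2*x + 8/3) dx = -4, so the data are compatible. The solution is then unique only up to an additive constant (fix it e.g. by requiring ∫_0^2 u dx = 0).


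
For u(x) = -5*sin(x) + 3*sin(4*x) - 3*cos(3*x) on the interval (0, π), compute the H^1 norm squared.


||u||_{H^1(0,π)}^2 = -1440/7 + 293*π/2

u'(x) = 9*sin(3*x) - 5*cos(x) + 12*cos(4*x).
Expand u² and (u')² and integrate term by term on (0, π), using: for integers n ≥ 1, ∫_0^π sin²(nx) dx = ∫_0^π cos²(nx) dx = π/2; for n ≠ n', ∫_0^π sin(nx)sin(n'x) dx = ∫_0^π cos(nx)cos(n'x) dx = 0; and by product-to-sum, ∫_0^π sin(nx)cos(n'x) dx = ½∫_0^π [sin((n+n')x) + sin((n−n')x)] dx, which is 0 when n+n' is even and 2n/(n²−n'²) when n+n' is odd (it need not vanish on (0, π)).
  u² squared terms: (-5)²·∫sin(x)² dx = 25·π/2 = 25*π/2;  (-3)²·∫cos(3x)² dx = 9·π/2 = 9*π/2;  (3)²·∫sin(4x)² dx = 9·π/2 = 9*π/2.
  u² cross terms: 2·(-5)·(-3)·∫sin(x)·cos(3x) dx = 30·(0) = 0;  2·(-5)·(3)·∫sin(x)·sin(4x) dx = -30·(0) = 0;  2·(-3)·(3)·∫cos(3x)·sin(4x) dx = -18·(8/7) = -144/7.
  So ∫_0^π u² dx = 25*π/2 + 9*π/2 + 9*π/2 + 0 + 0 − 144/7 = -144/7 + 43*π/2.
  (u')² squared terms: (-5)²·∫cos(x)² dx = 25·π/2 = 25*π/2;  (9)²·∫sin(3x)² dx = 81·π/2 = 81*π/2;  (12)²·∫cos(4x)² dx = 144·π/2 = 72*π.
  (u')² cross terms: 2·(-5)·(9)·∫cos(x)·sin(3x) dx = -90·(0) = 0;  2·(-5)·(12)·∫cos(x)·cos(4x) dx = -120·(0) = 0;  2·(9)·(12)·∫sin(3x)·cos(4x) dx = 216·(-6/7) = -1296/7.
  So ∫_0^π (u')² dx = 25*π/2 + 81*π/2 + 72*π + 0 + 0 − 1296/7 = -1296/7 + 125*π.
||u||_{H^1}^2 = (-144/7 + 43*π/2) + (-1296/7 + 125*π) = -1440/7 + 293*π/2.


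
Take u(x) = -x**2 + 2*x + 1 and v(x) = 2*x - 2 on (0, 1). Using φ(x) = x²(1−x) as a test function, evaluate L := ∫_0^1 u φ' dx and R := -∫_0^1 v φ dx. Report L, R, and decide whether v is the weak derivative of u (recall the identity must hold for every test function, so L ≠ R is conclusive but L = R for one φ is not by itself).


LHS = -1/15, RHS = 1/15. No, v is not the weak derivative of u.

u(x) = -x**2 + 2*x + 1, classical derivative u'(x) = 2 - 2*x.
φ(x) = x²(1−x), so φ'(x) = x*(2 - 3*x).
Note φ(0) = φ(1) = 0, so the boundary term u·φ vanishes.
LHS = ∫_0^1 u(x) φ'(x) dx = ∫_0^1 (3*x^4 - 8*x^3 + x^2 + 2*x) dx. Term by term:
  ∫_0^1 3*x^4 dx = 3/5;  ∫_0^1 -8*x^3 dx = -2;  ∫_0^1 x^2 dx = 1/3;
  ∫_0^1 2*x dx = 1.
Sum: 3/5 − 2 + 1/3 + 1 = -1/15.
So LHS = -1/15.
∫_0^1 v(x) φ(x) dx = ∫_0^1 (-2*x^4 + 4*x^3 - 2*x^2) dx. Term by term:
  ∫_0^1 -2*x^4 dx = -2/5;  ∫_0^1 4*x^3 dx = 1;  ∫_0^1 -2*x^2 dx = -2/3.
Sum: -2/5 + 1 − 2/3 = -1/15.
So RHS = -∫_0^1 v(x) φ(x) dx = 1/15.
LHS − RHS = -2/15 ≠ 0, so the identity fails.
(For a valid weak derivative the identity must hold for EVERY test function, in particular this one. The failure shows v is NOT the weak derivative of u.)
Correct weak derivative would be u'(x) = 2 - 2*x.


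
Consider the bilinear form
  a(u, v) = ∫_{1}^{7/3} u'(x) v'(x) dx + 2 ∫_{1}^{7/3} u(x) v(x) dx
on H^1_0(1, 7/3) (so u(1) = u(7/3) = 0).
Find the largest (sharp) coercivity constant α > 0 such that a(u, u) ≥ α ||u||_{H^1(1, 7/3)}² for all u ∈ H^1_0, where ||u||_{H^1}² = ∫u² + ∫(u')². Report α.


α = 1

Coercivity of a(·,·) on H^1_0(1, 7/3) means a(u, u) ≥ α ||u||_{H^1}² for every u ∈ H^1_0.
The interval has length L = 4/3, and Poincaré/coercivity depend only on L. Here a(u, u) = ∫(u')² + (2)·∫u².
Here c = 2 ≥ 1, so a(u,u) = ∫(u')² + c∫u² ≥ ∫(u')² + ∫u² = ||u||_{H^1}², i.e. α = 1 works. No larger α is possible: a(u,u) ≥ α||u||_{H^1}² means (1−α)∫(u')² ≥ (α−c)∫u², and for the modes u_n = sin(nπ(x−x₀)/L) (x₀ the left endpoint) one has ∫u_n²/∫(u_n')² = (L/(nπ))² → 0, so a(u_n,u_n)/||u_n||_{H^1}² → 1. Hence the optimal constant is α = 1.
Therefore α = 1.


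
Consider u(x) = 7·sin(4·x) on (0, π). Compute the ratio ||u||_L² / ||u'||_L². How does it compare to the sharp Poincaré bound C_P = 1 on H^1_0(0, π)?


||u||_L² / ||u'||_L² = 1/4 < C_P = 1.

u(x) = 7·sin(4·x), so u'(x) = 28*cos(4*x).
Writing u(x) = A·sin(kπx/L) with A = 7 and k = 4, use ∫_0^L sin²(kπx/L) dx = L/2 and ∫_0^L cos²(kπx/L) dx = L/2.
u² = 49·sin²(4·x) and (u')² = 784·cos²(4·x), and each of sin², cos² integrates to L/2 = π/2 over (0, π).
∫_0^π u² dx = 49*π/2, so ||u||_L² = 7*sqrt(2)*sqrt(π)/2.
∫_0^π (u')² dx = 392*π, so ||u'||_L² = 14*sqrt(2)*sqrt(π).
Ratio ||u||_L² / ||u'||_L² = 1/4.
Sharp Poincaré constant on H^1_0(0, π) is C_P = L/π = 1, achieved by sin(x).
This is the k = 4 harmonic; the ratio L/(kπ) is strictly less than C_P = L/π, consistent with the sharp inequality ||u||_L² ≤ C_P ||u'||_L².


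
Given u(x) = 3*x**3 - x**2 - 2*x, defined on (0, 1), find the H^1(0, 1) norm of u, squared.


||u||_{H^1}^2 = 104/21

The H^1 norm (squared) on an interval (0, L) is
  ||u||_{H^1}^2 = ∫_0^L u(x)^2 dx + ∫_0^L u'(x)^2 dx.
Compute u'(x) = 9*x**2 - 2*x - 2.
Then u(x)^2 = 9*x**6 - 6*x**5 - 11*x**4 + 4*x**3 + 4*x**2 and u'(x)^2 = 81*x**4 - 36*x**3 - 32*x**2 + 8*x + 4.
Integrate each monomial from 0 to 1 using ∫_0^1 c·x^n dx = c·1^(n+1)/(n+1):
  ∫_0^1 u(x)^2 dx = ∫_0^1 (9*x^6 - 6*x^5 - 11*x^4 + 4*x^3 + 4*x^2) dx. Term by term:
    ∫_0^1 9*x^6 dx = 9/7;  ∫_0^1 -6*x^5 dx = -1;  ∫_0^1 -11*x^4 dx = -11/5;
    ∫_0^1 4*x^3 dx = 1;  ∫_0^1 4*x^2 dx = 4/3.
  Sum: 9/7 − 1 − 11/5 + 1 + 4/3 = 44/105.
  ∫_0^1 u'(x)^2 dx = ∫_0^1 (81*x^4 - 36*x^3 - 32*x^2 + 8*x + 4) dx. Term by term:
    ∫_0^1 81*x^4 dx = 81/5;  ∫_0^1 -36*x^3 dx = -9;  ∫_0^1 -32*x^2 dx = -32/3;
    ∫_0^1 8*x dx = 4;  ∫_0^1 4 dx = 4.
  Sum: 81/5 − 9 − 32/3 + 4 + 4 = 68/15.
Adding: ||u||_{H^1}^2 = 44/105 + 68/15 = 104/21.


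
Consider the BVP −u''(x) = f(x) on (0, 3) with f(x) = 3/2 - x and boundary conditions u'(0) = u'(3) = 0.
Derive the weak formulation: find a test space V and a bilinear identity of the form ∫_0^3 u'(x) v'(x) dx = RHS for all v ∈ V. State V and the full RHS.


V = H^1(0, 3) (no boundary constraint on v; u is determined up to an additive constant); weak form: ∫_0^3 u'v' dx = ∫_0^3 (3/2 - x) v dx for all v ∈ V.

Multiply both sides by a test function v and integrate from 0 to 3:
  ∫_0^3 −u''(x) v(x) dx = ∫_0^3 f(x) v(x) dx.
Integrate the LHS by parts once:
  ∫_0^3 −u'' v dx = −[u'(x) v(x)]_0^3 + ∫_0^3 u'(x) v'(x) dx.
Thus ∫_0^3 u'(x) v'(x) dx = ∫_0^3 f(x) v(x) dx + [u'(x) v(x)]_0^3.
Choose V so that boundary terms are either known or forced to vanish.
u has homogeneous Neumann: u'(0) = u'(3) = 0. So [u' v]_0^3 = 0·v(3) − 0·v(0) = 0 for any v; take V = H^1(0, 3).
Weak formulation: find u (satisfying any essential BC) such that ∫_0^3 u'(x) v'(x) dx = ∫_0^3 f v dx for all v ∈ V (homogeneous Neumann, so boundary terms vanish).
Substituting f(x) = 3/2 - x, the right-hand side is ∫_0^3 (3/2 - x) v dx.
Compatibility check (pure Neumann): taking v ≡ 1 ∈ V gives 0 = ∫_0^3 f dx + (0) − (0), i.e. ∫_0^3 f dx must equal u'(0) − u'(3) = 0. Indeed ∫_0^3 (3/2 - x) dx = 0, so the data are compatible. The solution is then unique only up to an additive constant (fix it e.g. by requiring ∫_0^3 u dx = 0).


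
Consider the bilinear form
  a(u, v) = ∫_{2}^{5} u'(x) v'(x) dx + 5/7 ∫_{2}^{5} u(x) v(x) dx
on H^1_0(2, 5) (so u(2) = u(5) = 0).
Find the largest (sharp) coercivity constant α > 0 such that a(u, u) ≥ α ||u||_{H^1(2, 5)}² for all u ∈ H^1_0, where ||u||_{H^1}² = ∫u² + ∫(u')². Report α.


α = (45/7 + π^2)/(9 + π^2)

Coercivity of a(·,·) on H^1_0(2, 5) means a(u, u) ≥ α ||u||_{H^1}² for every u ∈ H^1_0.
The interval has length L = 3, and Poincaré/coercivity depend only on L. Here a(u, u) = ∫(u')² + (5/7)·∫u².
Here 0 < c = 5/7 < 1. The condition a(u,u) ≥ α||u||_{H^1}² reads (1−α)∫(u')² ≥ (α−c)∫u². Any admissible α is ≤ 1 (rapidly oscillating u have ∫u²/∫(u')² → 0), and α = 1 would force 0 ≥ (1−c)∫u², impossible since c < 1; so 1−α > 0. By the sharp Poincaré inequality on H^1_0 of an interval of length L, ∫(u')² ≥ (π/L)²∫u² with equality for the first sine mode sin(π(x−x₀)/L) (x₀ the left endpoint), so the inequality holds for all u iff (1−α)(π/L)² ≥ α − c, i.e. α ≤ ((π/L)² + c)/((π/L)² + 1) = (1 + c(L/π)²)/(1 + (L/π)²). With (π/L)² = π^2/9 and c = 5/7, the largest admissible constant is α = ((π/L)² + c)/((π/L)² + 1).
Simplifying, α = (45/7 + π^2)/(9 + π^2).


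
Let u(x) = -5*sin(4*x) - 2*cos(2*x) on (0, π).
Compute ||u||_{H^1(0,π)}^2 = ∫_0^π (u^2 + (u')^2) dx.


||u||_{H^1(0,π)}^2 = 445*π/2

u'(x) = 4*sin(2*x) - 20*cos(4*x).
Expand u² and (u')² and integrate term by term on (0, π), using: for integers n ≥ 1, ∫_0^π sin²(nx) dx = ∫_0^π cos²(nx) dx = π/2; for n ≠ n', ∫_0^π sin(nx)sin(n'x) dx = ∫_0^π cos(nx)cos(n'x) dx = 0; and by product-to-sum, ∫_0^π sin(nx)cos(n'x) dx = ½∫_0^π [sin((n+n')x) + sin((n−n')x)] dx, which is 0 when n+n' is even and 2n/(n²−n'²) when n+n' is odd (it need not vanish on (0, π)).
  u² squared terms: (-5)²·∫sin(4x)² dx = 25·π/2 = 25*π/2;  (-2)²·∫cos(2x)² dx = 4·π/2 = 2*π.
  u² cross terms: 2·(-5)·(-2)·∫sin(4x)·cos(2x) dx = 20·(0) = 0.
  So ∫_0^π u² dx = 25*π/2 + 2*π + 0 = 29*π/2.
  (u')² squared terms: (-20)²·∫cos(4x)² dx = 400·π/2 = 200*π;  (4)²·∫sin(2x)² dx = 16·π/2 = 8*π.
  (u')² cross terms: 2·(-20)·(4)·∫cos(4x)·sin(2x) dx = -160·(0) = 0.
  So ∫_0^π (u')² dx = 200*π + 8*π + 0 = 208*π.
||u||_{H^1}^2 = (29*π/2) + (208*π) = 445*π/2.


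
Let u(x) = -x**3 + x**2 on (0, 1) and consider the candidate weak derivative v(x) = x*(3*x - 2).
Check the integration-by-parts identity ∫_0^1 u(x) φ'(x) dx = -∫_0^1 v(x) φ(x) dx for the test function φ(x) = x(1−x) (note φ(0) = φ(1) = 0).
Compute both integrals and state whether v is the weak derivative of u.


LHS = -1/60, RHS = 1/60. No, v is not the weak derivative of u.

u(x) = -x**3 + x**2, classical derivative u'(x) = -3*x**2 + 2*x.
φ(x) = x(1−x), so φ'(x) = 1 - 2*x.
Note φ(0) = φ(1) = 0, so the boundary term u·φ vanishes.
LHS = ∫_0^1 u(x) φ'(x) dx = ∫_0^1 (2*x^4 - 3*x^3 + x^2) dx. Term by term:
  ∫_0^1 2*x^4 dx = 2/5;  ∫_0^1 -3*x^3 dx = -3/4;  ∫_0^1 x^2 dx = 1/3.
Sum: 2/5 − 3/4 + 1/3 = -1/60.
So LHS = -1/60.
∫_0^1 v(x) φ(x) dx = ∫_0^1 (-3*x^4 + 5*x^3 - 2*x^2) dx. Term by term:
  ∫_0^1 -3*x^4 dx = -3/5;  ∫_0^1 5*x^3 dx = 5/4;  ∫_0^1 -2*x^2 dx = -2/3.
Sum: -3/5 + 5/4 − 2/3 = -1/60.
So RHS = -∫_0^1 v(x) φ(x) dx = 1/60.
LHS − RHS = -1/30 ≠ 0, so the identity fails.
(For a valid weak derivative the identity must hold for EVERY test function, in particular this one. The failure shows v is NOT the weak derivative of u.)
Correct weak derivative would be u'(x) = -3*x**2 + 2*x.


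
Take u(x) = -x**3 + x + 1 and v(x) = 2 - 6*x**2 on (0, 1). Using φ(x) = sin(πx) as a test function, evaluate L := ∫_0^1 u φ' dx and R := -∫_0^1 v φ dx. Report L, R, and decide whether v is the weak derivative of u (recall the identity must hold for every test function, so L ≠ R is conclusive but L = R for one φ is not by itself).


LHS = (-12 + π^2)/π^3, RHS = -24/π^3 + 2/π. No, v is not the weak derivative of u.

u(x) = -x**3 + x + 1, classical derivative u'(x) = 1 - 3*x**2.
φ(x) = sin(πx), so φ'(x) = π*cos(π*x).
Note φ(0) = φ(1) = 0, so the boundary term u·φ vanishes.
LHS = ∫_0^1 u(x) φ'(x) dx = ∫_0^1 (-π*x^3*cos(π*x) + π*x*cos(π*x) + π*cos(π*x)) dx. Term by term:
  ∫_0^1 π*cos(π*x) dx = 0;  ∫_0^1 π*x*cos(π*x) dx = -2/π;  ∫_0^1 -π*x^3*cos(π*x) dx = -12/π^3 + 3/π.
Sum: 0 − 2/π + -12/π^3 + 3/π = (-12 + π^2)/π^3.
So LHS = (-12 + π^2)/π^3.
∫_0^1 v(x) φ(x) dx = ∫_0^1 (-6*x^2*sin(π*x) + 2*sin(π*x)) dx. Term by term:
  ∫_0^1 2*sin(π*x) dx = 4/π;  ∫_0^1 -6*x^2*sin(π*x) dx = -6/π + 24/π^3.
Sum: 4/π + -6/π + 24/π^3 = -2/π + 24/π^3.
So RHS = -∫_0^1 v(x) φ(x) dx = -24/π^3 + 2/π.
LHS − RHS = (12 - π^2)/π^3 ≠ 0, so the identity fails.
(For a valid weak derivative the identity must hold for EVERY test function, in particular this one. The failure shows v is NOT the weak derivative of u.)
Correct weak derivative would be u'(x) = 1 - 3*x**2.


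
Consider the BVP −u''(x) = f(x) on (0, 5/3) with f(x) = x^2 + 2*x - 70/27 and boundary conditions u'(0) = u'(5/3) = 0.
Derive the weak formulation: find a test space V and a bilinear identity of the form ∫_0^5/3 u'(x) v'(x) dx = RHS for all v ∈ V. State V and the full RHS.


V = H^1(0, 5/3) (no boundary constraint on v; u is determined up to an additive constant); weak form: ∫_0^5/3 u'v' dx = ∫_0^5/3 (x^2 + 2*x - 70/27) v dx for all v ∈ V.

Multiply both sides by a test function v and integrate from 0 to 5/3:
  ∫_0^5/3 −u''(x) v(x) dx = ∫_0^5/3 f(x) v(x) dx.
Integrate the LHS by parts once:
  ∫_0^5/3 −u'' v dx = −[u'(x) v(x)]_0^5/3 + ∫_0^5/3 u'(x) v'(x) dx.
Thus ∫_0^5/3 u'(x) v'(x) dx = ∫_0^5/3 f(x) v(x) dx + [u'(x) v(x)]_0^5/3.
Choose V so that boundary terms are either known or forced to vanish.
u has homogeneous Neumann: u'(0) = u'(5/3) = 0. So [u' v]_0^5/3 = 0·v(5/3) − 0·v(0) = 0 for any v; take V = H^1(0, 5/3).
Weak formulation: find u (satisfying any essential BC) such that ∫_0^5/3 u'(x) v'(x) dx = ∫_0^5/3 f v dx for all v ∈ V (homogeneous Neumann, so boundary terms vanish).
Substituting f(x) = x^2 + 2*x - 70/27, the right-hand side is ∫_0^5/3 (x^2 + 2*x - 70/27) v dx.
Compatibility check (pure Neumann): taking v ≡ 1 ∈ V gives 0 = ∫_0^5/3 f dx + (0) − (0), i.e. ∫_0^5/3 f dx must equal u'(0) − u'(5/3) = 0. Indeed ∫_0^5/3 (x^2 + 2*x - 70/27) dx = 0, so the data are compatible. The solution is then unique only up to an additive constant (fix it e.g. by requiring ∫_0^5/3 u dx = 0).
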